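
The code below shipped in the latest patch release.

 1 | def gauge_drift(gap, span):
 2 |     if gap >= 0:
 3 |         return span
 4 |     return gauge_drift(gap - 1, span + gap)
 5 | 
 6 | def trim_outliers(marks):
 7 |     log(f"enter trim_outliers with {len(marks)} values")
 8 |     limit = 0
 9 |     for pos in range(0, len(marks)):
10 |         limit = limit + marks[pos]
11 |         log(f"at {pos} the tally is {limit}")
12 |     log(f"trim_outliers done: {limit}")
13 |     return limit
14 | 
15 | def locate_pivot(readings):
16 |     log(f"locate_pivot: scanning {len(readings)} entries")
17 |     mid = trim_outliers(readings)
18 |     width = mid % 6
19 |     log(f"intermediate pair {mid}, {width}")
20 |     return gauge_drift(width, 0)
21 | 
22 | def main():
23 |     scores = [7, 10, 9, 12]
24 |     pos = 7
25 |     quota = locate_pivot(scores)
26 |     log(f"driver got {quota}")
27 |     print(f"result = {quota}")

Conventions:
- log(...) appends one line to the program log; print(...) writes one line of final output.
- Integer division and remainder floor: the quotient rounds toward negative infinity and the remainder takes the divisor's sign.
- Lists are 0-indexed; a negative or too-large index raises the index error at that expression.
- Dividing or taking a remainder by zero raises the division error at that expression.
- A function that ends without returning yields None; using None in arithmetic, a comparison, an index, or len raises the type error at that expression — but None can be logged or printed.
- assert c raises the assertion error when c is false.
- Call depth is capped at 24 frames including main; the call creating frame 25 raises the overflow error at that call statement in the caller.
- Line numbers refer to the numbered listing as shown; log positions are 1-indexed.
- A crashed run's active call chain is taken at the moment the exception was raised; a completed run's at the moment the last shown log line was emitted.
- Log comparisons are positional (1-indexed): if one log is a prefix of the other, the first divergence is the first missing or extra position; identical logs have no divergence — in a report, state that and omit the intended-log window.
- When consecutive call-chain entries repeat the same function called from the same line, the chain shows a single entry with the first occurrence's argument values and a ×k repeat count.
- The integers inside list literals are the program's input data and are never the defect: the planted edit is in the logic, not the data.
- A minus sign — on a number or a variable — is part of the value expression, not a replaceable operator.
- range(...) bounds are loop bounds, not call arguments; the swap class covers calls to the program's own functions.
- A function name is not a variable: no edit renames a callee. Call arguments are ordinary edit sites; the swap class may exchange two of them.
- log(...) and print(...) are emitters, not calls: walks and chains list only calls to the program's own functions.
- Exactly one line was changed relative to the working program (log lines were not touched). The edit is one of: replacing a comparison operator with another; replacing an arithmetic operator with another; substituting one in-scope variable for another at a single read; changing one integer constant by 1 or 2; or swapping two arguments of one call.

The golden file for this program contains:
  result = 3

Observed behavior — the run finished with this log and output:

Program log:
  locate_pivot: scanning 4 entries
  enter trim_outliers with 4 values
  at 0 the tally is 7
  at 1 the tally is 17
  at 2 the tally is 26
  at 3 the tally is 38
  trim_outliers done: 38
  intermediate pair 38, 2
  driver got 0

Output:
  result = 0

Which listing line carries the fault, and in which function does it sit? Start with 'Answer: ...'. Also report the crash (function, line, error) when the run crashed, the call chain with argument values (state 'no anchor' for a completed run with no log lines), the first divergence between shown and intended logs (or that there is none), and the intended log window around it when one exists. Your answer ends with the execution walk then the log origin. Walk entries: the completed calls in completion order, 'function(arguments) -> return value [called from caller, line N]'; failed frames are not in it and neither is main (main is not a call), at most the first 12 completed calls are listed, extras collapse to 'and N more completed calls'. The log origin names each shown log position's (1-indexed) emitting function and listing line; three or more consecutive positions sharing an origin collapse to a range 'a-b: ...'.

Answer: the defect is in gauge_drift at line 2.
Key observation: Position 9 is the first bad log line: 'driver got 0' should read 'driver got 3'.
Call chain: main.
First divergence: at position 9 the run shows 'driver got 0' where the working version logs 'driver got 3'.
Intended log window:
  7: trim_outliers done: 38
  8: intermediate pair 38, 2
  9: driver got 3
Execution walk:
  trim_outliers([7, 10, 9, 12]) -> 38  [called from locate_pivot, line 17]
  gauge_drift(2, 0) -> 0  [called from locate_pivot, line 20]
  locate_pivot([7, 10, 9, 12]) -> 0  [called from main, line 25]
Log line origins:
  1: from locate_pivot, line 16
  2: from trim_outliers, line 7
  3-6: from trim_outliers, line 11
  7: from trim_outliers, line 12
  8: from locate_pivot, line 19
  9: from main, line 26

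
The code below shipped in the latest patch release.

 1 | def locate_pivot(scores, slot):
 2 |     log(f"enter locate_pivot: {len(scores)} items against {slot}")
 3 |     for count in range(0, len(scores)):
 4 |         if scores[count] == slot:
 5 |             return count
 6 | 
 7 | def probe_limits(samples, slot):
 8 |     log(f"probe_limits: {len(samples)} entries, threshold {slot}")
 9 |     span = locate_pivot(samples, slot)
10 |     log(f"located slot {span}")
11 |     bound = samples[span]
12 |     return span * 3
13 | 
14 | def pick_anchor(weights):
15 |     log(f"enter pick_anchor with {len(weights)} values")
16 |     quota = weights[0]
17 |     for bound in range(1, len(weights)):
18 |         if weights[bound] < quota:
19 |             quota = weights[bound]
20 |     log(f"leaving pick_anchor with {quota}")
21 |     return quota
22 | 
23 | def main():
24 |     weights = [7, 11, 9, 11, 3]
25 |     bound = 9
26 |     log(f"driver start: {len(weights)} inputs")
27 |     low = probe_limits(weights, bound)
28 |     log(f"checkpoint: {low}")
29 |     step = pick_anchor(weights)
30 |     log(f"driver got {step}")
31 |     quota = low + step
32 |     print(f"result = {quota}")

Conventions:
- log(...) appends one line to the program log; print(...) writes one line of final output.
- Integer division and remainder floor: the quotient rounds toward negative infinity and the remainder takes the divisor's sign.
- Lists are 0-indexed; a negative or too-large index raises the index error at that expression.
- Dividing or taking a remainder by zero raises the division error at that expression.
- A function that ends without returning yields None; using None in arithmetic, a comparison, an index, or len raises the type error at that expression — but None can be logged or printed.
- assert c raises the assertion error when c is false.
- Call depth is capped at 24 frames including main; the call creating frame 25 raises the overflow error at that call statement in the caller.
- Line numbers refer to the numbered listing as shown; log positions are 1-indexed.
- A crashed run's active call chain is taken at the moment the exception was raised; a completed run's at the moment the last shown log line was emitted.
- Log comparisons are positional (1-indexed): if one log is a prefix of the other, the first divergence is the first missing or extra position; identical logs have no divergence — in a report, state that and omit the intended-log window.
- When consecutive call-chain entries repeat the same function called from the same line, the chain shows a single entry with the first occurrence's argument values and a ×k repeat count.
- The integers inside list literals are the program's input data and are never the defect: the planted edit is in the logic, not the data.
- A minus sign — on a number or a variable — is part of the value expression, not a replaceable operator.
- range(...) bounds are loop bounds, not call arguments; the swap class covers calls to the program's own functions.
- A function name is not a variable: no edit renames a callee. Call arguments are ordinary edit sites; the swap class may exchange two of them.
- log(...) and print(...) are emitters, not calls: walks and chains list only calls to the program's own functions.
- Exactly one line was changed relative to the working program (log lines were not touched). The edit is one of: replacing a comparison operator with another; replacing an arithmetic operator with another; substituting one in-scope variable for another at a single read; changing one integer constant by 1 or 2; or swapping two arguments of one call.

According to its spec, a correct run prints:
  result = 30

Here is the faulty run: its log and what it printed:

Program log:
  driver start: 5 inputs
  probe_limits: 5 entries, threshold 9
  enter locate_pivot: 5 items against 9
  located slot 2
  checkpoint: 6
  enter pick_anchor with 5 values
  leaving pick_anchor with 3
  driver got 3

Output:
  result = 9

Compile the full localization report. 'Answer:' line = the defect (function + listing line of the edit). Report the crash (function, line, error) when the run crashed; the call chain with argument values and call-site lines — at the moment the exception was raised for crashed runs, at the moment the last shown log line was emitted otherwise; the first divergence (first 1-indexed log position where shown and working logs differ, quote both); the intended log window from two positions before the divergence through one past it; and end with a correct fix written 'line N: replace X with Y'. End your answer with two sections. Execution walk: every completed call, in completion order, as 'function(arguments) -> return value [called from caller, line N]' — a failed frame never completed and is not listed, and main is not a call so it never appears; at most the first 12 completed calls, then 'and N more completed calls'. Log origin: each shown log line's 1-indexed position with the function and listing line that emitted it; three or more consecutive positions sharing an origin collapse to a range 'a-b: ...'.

Answer: the defect is in probe_limits at line 12.
Key fact: The earliest visible damage is log position 5 — 'checkpoint: 6' rather than the intended 'checkpoint: 27'.
Call chain: main.
First divergence: at position 5 the run shows 'checkpoint: 6' where the working version logs 'checkpoint: 27'.
Intended log window:
  3: enter locate_pivot: 5 items against 9
  4: located slot 2
  5: checkpoint: 27
  6: enter pick_anchor with 5 values
Execution walk:
  locate_pivot([7, 11, 9, 11, 3], 9) -> 2  [called from probe_limits, line 9]
  probe_limits([7, 11, 9, 11, 3], 9) -> 6  [called from main, line 27]
  pick_anchor([7, 11, 9, 11, 3]) -> 3  [called from main, line 29]
Log origin:
  1 — main, line 26
  2 — probe_limits, line 8
  3 — locate_pivot, line 2
  4 — probe_limits, line 10
  5 — main, line 28
  6 — pick_anchor, line 15
  7 — pick_anchor, line 20
  8 — main, line 30
A correct fix: line 12: replace `span` with `bound`.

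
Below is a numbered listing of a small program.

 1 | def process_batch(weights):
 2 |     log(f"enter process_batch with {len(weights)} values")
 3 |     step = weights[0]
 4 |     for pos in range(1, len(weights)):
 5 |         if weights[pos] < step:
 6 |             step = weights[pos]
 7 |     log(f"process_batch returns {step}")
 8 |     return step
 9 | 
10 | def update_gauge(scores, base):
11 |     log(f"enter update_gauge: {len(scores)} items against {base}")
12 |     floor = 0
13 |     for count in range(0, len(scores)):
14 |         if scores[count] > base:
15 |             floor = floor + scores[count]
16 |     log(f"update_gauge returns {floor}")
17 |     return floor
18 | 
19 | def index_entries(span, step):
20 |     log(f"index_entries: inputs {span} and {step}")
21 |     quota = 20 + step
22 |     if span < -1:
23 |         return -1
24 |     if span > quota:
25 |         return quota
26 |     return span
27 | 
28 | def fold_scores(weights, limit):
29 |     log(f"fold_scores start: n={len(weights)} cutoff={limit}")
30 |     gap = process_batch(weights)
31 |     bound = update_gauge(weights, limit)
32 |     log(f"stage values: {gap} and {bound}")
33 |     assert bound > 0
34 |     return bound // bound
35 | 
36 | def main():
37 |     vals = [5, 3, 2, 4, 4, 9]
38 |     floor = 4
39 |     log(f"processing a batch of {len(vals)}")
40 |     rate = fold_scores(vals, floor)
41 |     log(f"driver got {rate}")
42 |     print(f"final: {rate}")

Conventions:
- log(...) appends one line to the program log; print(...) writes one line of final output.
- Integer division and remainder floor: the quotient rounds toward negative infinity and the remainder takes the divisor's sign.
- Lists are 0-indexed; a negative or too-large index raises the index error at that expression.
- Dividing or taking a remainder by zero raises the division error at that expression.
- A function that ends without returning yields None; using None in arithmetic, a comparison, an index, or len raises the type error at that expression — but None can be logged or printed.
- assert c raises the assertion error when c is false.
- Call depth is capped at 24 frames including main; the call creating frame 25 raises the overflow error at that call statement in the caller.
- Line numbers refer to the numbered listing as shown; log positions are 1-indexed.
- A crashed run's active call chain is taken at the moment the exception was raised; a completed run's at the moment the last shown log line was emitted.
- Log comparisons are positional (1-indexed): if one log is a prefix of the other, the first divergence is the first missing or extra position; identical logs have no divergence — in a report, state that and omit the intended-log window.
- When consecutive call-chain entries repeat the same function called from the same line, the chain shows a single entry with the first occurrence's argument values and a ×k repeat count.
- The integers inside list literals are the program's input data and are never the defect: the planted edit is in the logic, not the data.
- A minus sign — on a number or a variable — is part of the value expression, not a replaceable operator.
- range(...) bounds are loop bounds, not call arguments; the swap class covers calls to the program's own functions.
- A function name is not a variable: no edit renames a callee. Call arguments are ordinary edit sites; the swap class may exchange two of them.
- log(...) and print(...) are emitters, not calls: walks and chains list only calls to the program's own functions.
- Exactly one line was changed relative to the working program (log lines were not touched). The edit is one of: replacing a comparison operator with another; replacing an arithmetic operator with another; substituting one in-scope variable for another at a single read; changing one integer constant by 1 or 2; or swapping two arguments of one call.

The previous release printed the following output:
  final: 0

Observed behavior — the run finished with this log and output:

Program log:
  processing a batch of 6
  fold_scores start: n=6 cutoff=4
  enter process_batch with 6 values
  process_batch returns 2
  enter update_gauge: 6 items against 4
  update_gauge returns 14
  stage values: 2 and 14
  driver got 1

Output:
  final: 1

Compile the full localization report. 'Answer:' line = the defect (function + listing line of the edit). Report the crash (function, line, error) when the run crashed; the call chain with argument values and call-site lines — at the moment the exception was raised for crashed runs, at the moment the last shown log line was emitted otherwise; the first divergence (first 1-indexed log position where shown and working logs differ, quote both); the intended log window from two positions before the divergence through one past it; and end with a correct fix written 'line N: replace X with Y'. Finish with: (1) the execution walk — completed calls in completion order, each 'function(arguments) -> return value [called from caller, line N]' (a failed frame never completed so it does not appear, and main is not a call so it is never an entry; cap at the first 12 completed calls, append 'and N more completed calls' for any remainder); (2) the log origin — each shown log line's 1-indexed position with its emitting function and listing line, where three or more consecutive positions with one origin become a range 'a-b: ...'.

Answer: the defect is in fold_scores at line 34.
Key observation: Position 8 is the first bad log line: 'driver got 1' should read 'driver got 0'.
Call chain: main.
First divergence: position 8 — the shown line 'driver got 1' should read 'driver got 0'.
Intended log window:
  6: update_gauge returns 14
  7: stage values: 2 and 14
  8: driver got 0
Execution walk:
  process_batch([5, 3, 2, 4, 4, 9]) -> 2  [called from fold_scores, line 30]
  update_gauge([5, 3, 2, 4, 4, 9], 4) -> 14  [called from fold_scores, line 31]
  fold_scores([5, 3, 2, 4, 4, 9], 4) -> 1  [called from main, line 40]
Log origins:
  1: from main, line 39
  2: from fold_scores, line 29
  3: from process_batch, line 2
  4: from process_batch, line 7
  5: from update_gauge, line 11
  6: from update_gauge, line 16
  7: from fold_scores, line 32
  8: from main, line 41
A correct fix: line 34: replace `bound // bound` with `gap // bound`.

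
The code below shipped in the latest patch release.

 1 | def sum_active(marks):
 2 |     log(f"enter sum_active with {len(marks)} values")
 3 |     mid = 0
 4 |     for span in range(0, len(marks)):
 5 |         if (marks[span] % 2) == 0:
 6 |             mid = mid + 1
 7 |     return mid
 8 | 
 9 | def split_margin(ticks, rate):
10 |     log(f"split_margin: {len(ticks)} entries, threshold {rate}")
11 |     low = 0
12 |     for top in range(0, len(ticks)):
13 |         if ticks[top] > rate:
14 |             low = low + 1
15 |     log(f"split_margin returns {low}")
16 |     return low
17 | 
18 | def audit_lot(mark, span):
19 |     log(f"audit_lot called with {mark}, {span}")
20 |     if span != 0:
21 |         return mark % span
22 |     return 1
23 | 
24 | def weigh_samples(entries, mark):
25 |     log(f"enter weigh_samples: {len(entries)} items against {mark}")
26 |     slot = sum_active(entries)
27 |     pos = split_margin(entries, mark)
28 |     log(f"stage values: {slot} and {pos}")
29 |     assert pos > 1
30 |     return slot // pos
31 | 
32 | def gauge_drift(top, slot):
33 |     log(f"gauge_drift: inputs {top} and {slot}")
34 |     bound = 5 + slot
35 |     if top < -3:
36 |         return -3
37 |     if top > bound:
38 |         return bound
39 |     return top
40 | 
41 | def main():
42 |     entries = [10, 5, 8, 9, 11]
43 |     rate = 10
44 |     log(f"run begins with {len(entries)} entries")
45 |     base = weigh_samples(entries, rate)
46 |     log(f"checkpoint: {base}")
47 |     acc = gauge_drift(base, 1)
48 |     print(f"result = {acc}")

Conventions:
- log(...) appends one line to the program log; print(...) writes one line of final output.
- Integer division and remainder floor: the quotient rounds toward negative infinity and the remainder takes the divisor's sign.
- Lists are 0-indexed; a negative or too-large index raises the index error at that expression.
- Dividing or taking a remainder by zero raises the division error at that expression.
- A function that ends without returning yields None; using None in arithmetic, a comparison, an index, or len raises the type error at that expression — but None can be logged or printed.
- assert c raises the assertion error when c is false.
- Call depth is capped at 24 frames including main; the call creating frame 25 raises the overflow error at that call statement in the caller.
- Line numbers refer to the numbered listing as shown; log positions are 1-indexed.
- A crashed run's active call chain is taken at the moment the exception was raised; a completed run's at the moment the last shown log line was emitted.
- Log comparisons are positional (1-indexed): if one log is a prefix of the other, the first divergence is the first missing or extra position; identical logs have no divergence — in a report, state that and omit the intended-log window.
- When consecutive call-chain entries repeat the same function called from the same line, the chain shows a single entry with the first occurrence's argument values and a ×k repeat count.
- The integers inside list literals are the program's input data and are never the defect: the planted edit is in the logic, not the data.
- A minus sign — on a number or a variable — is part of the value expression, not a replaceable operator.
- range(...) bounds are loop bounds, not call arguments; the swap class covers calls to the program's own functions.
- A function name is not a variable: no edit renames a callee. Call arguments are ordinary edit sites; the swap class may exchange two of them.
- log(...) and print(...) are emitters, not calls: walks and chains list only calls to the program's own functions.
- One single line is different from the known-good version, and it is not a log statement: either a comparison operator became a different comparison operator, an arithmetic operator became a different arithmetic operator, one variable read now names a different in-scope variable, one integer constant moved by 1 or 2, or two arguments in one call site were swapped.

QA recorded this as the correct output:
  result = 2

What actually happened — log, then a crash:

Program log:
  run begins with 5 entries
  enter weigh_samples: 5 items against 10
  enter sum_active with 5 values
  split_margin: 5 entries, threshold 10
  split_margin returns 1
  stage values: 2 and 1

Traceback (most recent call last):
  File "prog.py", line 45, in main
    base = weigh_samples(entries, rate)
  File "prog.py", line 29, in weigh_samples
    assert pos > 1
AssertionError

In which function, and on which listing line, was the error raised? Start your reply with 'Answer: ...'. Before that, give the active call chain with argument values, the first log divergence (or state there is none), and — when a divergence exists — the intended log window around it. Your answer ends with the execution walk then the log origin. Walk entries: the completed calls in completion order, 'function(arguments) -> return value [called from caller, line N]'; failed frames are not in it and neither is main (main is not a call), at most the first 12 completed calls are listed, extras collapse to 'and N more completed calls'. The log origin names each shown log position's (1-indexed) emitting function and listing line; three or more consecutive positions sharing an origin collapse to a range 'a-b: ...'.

Answer: the error was raised in weigh_samples, line 29.
Key fact: A complete run would log 'checkpoint: 2' next, but this one stopped at 6 lines.
Call chain: main -> weigh_samples([10, 5, 8, 9, 11], 10) (called at line 45).
First divergence: position 7; the shown log stops at 6 lines while the working version next logs 'checkpoint: 2'.
Intended log window:
  5: split_margin returns 1
  6: stage values: 2 and 1
  7: checkpoint: 2
  8: gauge_drift: inputs 2 and 1
Execution walk:
  sum_active([10, 5, 8, 9, 11]) -> 2  [called from weigh_samples, line 26]
  split_margin([10, 5, 8, 9, 11], 10) -> 1  [called from weigh_samples, line 27]
Log origin:
  1: emitted by main (line 44)
  2: emitted by weigh_samples (line 25)
  3: emitted by sum_active (line 2)
  4: emitted by split_margin (line 10)
  5: emitted by split_margin (line 15)
  6: emitted by weigh_samples (line 28)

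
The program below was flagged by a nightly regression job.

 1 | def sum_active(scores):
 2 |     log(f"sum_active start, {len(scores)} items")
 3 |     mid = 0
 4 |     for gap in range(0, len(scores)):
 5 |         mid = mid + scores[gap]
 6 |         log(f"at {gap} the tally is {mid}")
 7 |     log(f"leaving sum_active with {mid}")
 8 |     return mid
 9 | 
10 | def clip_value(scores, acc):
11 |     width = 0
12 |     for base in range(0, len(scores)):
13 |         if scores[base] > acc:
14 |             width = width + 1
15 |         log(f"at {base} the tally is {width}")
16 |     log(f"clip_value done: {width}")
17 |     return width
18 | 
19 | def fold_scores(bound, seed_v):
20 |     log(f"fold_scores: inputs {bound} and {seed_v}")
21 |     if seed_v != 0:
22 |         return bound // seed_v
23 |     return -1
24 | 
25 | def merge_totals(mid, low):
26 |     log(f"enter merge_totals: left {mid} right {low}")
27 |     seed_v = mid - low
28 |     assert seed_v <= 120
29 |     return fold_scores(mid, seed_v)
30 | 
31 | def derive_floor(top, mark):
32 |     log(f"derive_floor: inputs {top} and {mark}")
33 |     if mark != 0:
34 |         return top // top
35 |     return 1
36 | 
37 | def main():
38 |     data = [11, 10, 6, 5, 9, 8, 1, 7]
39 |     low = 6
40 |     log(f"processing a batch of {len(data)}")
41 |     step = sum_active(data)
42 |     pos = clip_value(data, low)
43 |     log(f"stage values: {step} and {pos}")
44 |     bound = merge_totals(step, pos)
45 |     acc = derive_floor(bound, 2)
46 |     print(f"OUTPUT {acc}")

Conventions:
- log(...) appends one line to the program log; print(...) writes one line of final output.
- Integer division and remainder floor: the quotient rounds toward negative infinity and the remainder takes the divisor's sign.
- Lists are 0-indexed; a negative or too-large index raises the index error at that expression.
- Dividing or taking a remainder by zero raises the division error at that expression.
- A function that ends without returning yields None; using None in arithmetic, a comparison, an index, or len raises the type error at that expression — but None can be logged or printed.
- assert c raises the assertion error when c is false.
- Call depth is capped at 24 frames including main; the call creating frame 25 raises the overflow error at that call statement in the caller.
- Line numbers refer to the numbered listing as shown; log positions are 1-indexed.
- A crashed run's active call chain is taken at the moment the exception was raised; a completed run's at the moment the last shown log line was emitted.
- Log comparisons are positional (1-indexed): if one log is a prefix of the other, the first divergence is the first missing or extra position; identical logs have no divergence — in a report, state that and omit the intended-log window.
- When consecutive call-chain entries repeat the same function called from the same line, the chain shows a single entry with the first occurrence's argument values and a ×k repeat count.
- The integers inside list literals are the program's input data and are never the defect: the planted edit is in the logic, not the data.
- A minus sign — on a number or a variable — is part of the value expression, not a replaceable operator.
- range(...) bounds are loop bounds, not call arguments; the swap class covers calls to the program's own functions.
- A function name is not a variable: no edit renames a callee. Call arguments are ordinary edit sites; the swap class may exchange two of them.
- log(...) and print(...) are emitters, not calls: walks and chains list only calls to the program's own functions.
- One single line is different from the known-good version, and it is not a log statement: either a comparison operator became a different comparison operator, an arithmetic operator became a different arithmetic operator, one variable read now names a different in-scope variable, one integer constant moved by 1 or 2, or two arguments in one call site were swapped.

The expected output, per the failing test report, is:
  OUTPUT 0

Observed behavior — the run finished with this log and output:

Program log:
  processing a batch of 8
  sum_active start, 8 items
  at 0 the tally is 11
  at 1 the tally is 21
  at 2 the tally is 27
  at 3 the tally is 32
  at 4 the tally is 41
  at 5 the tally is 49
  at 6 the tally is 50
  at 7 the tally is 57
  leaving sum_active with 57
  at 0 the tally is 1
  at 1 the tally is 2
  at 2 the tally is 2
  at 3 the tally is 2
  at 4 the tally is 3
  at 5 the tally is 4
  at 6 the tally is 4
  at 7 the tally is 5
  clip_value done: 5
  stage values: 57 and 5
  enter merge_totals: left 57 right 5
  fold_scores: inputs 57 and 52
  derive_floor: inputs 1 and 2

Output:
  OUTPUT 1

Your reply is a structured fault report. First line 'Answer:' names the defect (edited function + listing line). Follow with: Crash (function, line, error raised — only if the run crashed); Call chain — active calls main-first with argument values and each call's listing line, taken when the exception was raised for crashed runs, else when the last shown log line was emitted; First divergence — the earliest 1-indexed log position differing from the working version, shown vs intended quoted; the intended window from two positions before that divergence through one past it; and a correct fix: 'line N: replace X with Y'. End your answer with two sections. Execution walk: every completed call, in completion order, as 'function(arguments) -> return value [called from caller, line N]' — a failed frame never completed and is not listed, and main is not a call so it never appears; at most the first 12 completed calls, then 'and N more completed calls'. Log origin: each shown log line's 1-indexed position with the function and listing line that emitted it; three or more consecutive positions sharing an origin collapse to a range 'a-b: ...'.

Answer: the defect is in derive_floor at line 34.
Key observation: The logs agree in full; only the final output differs.
Call chain: main -> derive_floor(1, 2) (called at line 45).
First divergence: there is none — every log position agrees.
Execution walk:
  sum_active([11, 10, 6, 5, 9, 8, 1, 7]) -> 57  [called from main, line 41]
  clip_value([11, 10, 6, 5, 9, 8, 1, 7], 6) -> 5  [called from main, line 42]
  fold_scores(57, 52) -> 1  [called from merge_totals, line 29]
  merge_totals(57, 5) -> 1  [called from main, line 44]
  derive_floor(1, 2) -> 1  [called from main, line 45]
Log origins:
  1: logged in main at line 40
  2: logged in sum_active at line 2
  3-10: logged in sum_active at line 6
  11: logged in sum_active at line 7
  12-19: logged in clip_value at line 15
  20: logged in clip_value at line 16
  21: logged in main at line 43
  22: logged in merge_totals at line 26
  23: logged in fold_scores at line 20
  24: logged in derive_floor at line 32
A correct fix: line 34: replace `top // top` with `top // mark`.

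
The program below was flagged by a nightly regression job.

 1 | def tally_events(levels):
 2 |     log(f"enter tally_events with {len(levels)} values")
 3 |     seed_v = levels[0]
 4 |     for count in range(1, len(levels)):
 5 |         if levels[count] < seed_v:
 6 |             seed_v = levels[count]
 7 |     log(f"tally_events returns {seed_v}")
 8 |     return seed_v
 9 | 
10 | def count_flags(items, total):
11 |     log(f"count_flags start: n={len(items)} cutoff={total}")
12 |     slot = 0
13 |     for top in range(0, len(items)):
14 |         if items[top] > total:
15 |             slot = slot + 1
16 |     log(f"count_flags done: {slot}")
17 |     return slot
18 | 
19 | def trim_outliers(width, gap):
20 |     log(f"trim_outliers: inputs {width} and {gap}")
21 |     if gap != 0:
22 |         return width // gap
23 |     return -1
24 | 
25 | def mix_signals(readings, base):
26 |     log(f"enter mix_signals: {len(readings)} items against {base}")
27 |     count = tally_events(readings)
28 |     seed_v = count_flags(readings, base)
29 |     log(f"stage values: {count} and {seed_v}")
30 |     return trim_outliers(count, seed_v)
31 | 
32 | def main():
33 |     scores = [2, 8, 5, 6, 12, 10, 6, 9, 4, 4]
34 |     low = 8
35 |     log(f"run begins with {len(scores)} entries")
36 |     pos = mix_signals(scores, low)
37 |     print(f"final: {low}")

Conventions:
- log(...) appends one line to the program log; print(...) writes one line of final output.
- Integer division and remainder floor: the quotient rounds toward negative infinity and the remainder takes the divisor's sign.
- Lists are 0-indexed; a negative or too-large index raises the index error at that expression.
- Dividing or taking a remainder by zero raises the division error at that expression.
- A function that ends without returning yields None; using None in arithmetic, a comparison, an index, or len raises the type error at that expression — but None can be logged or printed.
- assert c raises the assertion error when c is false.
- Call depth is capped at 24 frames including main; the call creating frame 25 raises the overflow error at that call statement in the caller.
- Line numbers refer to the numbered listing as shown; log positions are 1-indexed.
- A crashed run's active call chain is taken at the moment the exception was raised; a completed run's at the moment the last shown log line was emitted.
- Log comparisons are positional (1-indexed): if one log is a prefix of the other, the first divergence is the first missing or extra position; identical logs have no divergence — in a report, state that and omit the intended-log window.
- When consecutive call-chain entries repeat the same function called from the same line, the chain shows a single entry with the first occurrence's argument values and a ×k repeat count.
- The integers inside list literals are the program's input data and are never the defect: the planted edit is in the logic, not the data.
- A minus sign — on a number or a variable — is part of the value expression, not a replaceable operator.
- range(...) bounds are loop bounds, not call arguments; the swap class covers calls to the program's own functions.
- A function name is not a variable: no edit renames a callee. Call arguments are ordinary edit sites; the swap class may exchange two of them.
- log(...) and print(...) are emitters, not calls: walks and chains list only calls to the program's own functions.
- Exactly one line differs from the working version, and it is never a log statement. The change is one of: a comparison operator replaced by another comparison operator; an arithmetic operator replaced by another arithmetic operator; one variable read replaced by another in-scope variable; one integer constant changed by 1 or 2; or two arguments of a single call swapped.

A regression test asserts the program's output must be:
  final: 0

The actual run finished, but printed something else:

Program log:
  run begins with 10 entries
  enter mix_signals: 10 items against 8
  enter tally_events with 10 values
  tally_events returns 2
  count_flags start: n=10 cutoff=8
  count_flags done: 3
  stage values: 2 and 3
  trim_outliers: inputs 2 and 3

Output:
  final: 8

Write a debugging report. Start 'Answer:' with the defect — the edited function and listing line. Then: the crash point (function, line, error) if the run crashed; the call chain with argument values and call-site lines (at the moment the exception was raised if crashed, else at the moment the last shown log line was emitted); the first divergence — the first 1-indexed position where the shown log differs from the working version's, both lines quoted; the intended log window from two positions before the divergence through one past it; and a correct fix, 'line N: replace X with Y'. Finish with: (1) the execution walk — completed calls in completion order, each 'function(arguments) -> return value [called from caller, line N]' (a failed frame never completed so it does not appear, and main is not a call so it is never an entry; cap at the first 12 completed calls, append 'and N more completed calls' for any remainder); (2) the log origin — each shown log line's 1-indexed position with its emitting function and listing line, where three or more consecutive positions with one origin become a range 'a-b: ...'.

Answer: the defect is in main at line 37.
Core observation: The logs agree in full; only the final output differs.
Call chain: main -> mix_signals([2, 8, 5, 6, 12, 10, 6, 9, 4, 4], 8) (called at line 36) -> trim_outliers(2, 3) (called at line 30).
First divergence: there is none — every log position agrees.
Execution walk:
  tally_events([2, 8, 5, 6, 12, 10, 6, 9, 4, 4]) -> 2  [called from mix_signals, line 27]
  count_flags([2, 8, 5, 6, 12, 10, 6, 9, 4, 4], 8) -> 3  [called from mix_signals, line 28]
  trim_outliers(2, 3) -> 0  [called from mix_signals, line 30]
  mix_signals([2, 8, 5, 6, 12, 10, 6, 9, 4, 4], 8) -> 0  [called from main, line 36]
Log line origins:
  1: from main, line 35
  2: from mix_signals, line 26
  3: from tally_events, line 2
  4: from tally_events, line 7
  5: from count_flags, line 11
  6: from count_flags, line 16
  7: from mix_signals, line 29
  8: from trim_outliers, line 20
A correct fix: line 37: replace `low` with `pos`.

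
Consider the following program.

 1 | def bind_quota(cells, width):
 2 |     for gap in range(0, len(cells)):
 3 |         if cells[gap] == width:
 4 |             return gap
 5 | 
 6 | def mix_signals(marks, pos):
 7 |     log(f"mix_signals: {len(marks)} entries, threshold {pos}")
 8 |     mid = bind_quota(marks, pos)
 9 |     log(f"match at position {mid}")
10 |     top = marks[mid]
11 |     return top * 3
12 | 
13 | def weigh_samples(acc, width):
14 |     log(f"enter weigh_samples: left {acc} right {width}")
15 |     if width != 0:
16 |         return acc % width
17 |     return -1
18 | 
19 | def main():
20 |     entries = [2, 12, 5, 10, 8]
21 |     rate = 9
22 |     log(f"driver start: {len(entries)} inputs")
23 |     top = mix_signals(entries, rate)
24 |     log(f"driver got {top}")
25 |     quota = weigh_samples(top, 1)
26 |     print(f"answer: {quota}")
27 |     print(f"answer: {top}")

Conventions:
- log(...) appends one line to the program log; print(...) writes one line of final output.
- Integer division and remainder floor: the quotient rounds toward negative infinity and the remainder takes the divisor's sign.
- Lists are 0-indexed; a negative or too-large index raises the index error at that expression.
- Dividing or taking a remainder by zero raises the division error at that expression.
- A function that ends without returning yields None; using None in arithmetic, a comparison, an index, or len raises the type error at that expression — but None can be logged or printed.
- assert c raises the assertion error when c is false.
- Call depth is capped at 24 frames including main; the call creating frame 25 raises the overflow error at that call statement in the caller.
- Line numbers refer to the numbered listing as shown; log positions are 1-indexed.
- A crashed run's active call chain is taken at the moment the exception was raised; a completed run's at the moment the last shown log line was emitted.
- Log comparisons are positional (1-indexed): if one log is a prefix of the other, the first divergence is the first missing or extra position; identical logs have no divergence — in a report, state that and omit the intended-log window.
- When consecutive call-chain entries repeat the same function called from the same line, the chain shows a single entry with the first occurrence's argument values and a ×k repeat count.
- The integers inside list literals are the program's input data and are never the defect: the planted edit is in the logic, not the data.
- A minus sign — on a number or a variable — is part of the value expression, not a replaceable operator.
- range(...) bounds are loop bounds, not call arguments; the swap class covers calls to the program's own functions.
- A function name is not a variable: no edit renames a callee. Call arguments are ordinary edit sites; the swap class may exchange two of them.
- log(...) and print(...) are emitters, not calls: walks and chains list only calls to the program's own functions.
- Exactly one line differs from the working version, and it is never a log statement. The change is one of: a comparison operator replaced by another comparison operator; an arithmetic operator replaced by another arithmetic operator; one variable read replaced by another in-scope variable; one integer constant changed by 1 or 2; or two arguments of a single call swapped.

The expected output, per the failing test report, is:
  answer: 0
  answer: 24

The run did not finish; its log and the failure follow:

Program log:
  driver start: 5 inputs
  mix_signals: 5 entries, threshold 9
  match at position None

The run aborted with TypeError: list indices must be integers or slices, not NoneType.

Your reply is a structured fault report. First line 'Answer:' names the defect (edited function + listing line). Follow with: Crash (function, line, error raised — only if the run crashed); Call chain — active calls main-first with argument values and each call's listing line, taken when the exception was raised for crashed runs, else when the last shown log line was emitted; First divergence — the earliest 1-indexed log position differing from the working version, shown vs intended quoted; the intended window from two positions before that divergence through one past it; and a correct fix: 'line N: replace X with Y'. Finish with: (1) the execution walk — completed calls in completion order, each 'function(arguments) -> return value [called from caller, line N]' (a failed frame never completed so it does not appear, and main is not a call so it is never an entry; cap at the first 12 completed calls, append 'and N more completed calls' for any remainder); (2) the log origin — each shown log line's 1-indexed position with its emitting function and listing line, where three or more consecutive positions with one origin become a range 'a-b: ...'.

Answer: the defect is in main at line 21.
Key observation: Log line 2 is where behavior first shows: 'mix_signals: 5 entries, threshold 9' appears instead of 'mix_signals: 5 entries, threshold 8'.
Crash: mix_signals, line 10, TypeError.
Call chain: main -> mix_signals([2, 12, 5, 10, 8], 9) (called at line 23).
First divergence: position 2 — the shown line 'mix_signals: 5 entries, threshold 9' should read 'mix_signals: 5 entries, threshold 8'.
Intended log window:
  1: driver start: 5 inputs
  2: mix_signals: 5 entries, threshold 8
  3: match at position 4
Execution walk:
  bind_quota([2, 12, 5, 10, 8], 9) -> None  [called from mix_signals, line 8]
Log line origins:
  1 — main, line 22
  2 — mix_signals, line 7
  3 — mix_signals, line 9
A correct fix: line 21: replace `9` with `8`.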